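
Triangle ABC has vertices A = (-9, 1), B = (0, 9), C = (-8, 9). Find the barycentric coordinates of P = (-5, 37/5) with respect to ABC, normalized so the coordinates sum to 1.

(1/5, 2/5, 2/5)

Signed area of the reference triangle: [ABC] = ½·((-9)·(9−9) + 0·(9−1) + (-8)·(1−9)) = ½·(0 + 0 + 64) = 32.
[PBC] = ½·((-5)·(9−9) + 0·(9−(37/5)) + (-8)·(37/5−9)) = ½·(0 + 0 + 64/5) = 32/5, so the A-coordinate is (32/5)/32 = 1/5.
[APC] = ½·((-9)·(37/5−9) + (-5)·(9−1) + (-8)·(1−(37/5))) = ½·(72/5 − 40 + 256/5) = 64/5, so the B-coordinate is 2/5.
[ABP] = ½·((-9)·(9−(37/5)) + 0·(37/5−1) + (-5)·(1−9)) = ½·(-72/5 + 0 + 40) = 64/5, so the C-coordinate is 2/5.
Check: 1/5 + 2/5 + 2/5 = 1.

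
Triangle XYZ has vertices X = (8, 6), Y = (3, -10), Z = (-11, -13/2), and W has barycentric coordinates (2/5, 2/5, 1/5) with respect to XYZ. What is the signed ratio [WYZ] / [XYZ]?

2/5

The signed ratio [WYZ]/[XYZ] equals the barycentric coordinate of W at vertex X, which is 2/5.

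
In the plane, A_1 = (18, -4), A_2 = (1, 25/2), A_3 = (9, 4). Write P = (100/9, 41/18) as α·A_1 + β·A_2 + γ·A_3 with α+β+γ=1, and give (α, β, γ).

(1/3, 1/9, 5/9)

Signed area of the reference triangle: [A_1A_2A_3] = ½·(18·(25/2−4) + 1·(4−(-4)) + 9·(-4−(25/2))) = ½·(153 + 8 − 297/2) = 25/4.
[PA_2A_3] = ½·((100/9)·(25/2−4) + 1·(4−(41/18)) + 9·(41/18−(25/2))) = ½·(850/9 + 31/18 − 92) = 25/12, so the A_1-coordinate is (25/12)/(25/4) = 1/3.
[A_1PA_3] = ½·(18·(41/18−4) + (100/9)·(4−(-4)) + 9·(-4−(41/18))) = ½·(-31 + 800/9 − 113/2) = 25/36, so the A_2-coordinate is 1/9.
[A_1A_2P] = ½·(18·(25/2−(41/18)) + 1·(41/18−(-4)) + (100/9)·(-4−(25/2))) = ½·(184 + 113/18 − 550/3) = 125/36, so the A_3-coordinate is 5/9.
Check: 1/3 + 1/9 + 5/9 = 1.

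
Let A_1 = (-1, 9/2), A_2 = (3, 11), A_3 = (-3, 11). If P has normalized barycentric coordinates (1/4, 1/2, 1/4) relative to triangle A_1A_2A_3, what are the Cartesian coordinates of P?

(1/2, 75/8)

P = (1/4)·A_1 + (1/2)·A_2 + (1/4)·A_3.
x-coordinate: (1/4)·(-1) + (1/2)·3 + (1/4)·(-3) = 1/2.
y-coordinate: (1/4)·(9/2) + (1/2)·11 + (1/4)·11 = 75/8.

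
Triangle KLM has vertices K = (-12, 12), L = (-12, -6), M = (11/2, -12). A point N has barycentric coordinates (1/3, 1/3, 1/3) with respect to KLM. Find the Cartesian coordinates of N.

N = (1/3)·K + (1/3)·L + (1/3)·M.
x-coordinate: (1/3)·(-12) + (1/3)·(-12) + (1/3)·(11/2) = -37/6.
y-coordinate: (1/3)·12 + (1/3)·(-6) + (1/3)·(-12) = -2.

(-37/6, -2)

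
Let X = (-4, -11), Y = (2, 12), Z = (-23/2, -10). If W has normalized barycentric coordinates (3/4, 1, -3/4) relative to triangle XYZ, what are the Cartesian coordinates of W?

(61/8, 45/4)

W = (3/4)·X + 1·Y + (-3/4)·Z.
x-coordinate: (3/4)·(-4) + 1·2 + (-3/4)·(-23/2) = 61/8.
y-coordinate: (3/4)·(-11) + 1·12 + (-3/4)·(-10) = 45/4.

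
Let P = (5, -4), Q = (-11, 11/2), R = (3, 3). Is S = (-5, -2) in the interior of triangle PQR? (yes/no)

no

Barycentric coordinates of S: (30/31, 22/31, -21/31).
The three coordinates are positive, positive, negative; a point is interior exactly when all three are positive.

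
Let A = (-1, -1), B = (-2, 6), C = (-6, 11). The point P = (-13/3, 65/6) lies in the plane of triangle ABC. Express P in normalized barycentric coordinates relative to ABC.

(-1/3, 5/6, 1/2)

Signed area of the reference triangle: [ABC] = ½·((-1)·(6−11) + (-2)·(11−(-1)) + (-6)·(-1−6)) = ½·(5 − 24 + 42) = 23/2.
[PBC] = ½·((-13/3)·(6−11) + (-2)·(11−(65/6)) + (-6)·(65/6−6)) = ½·(65/3 − 1/3 − 29) = -23/6, so the A-coordinate is (-23/6)/(23/2) = -1/3.
[APC] = ½·((-1)·(65/6−11) + (-13/3)·(11−(-1)) + (-6)·(-1−(65/6))) = ½·(1/6 − 52 + 71) = 115/12, so the B-coordinate is 5/6.
[ABP] = ½·((-1)·(6−(65/6)) + (-2)·(65/6−(-1)) + (-13/3)·(-1−6)) = ½·(29/6 − 71/3 + 91/3) = 23/4, so the C-coordinate is 1/2.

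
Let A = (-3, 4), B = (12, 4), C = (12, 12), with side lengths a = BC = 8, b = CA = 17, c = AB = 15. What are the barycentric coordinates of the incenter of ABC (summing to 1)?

(1/5, 17/40, 3/8)

The incenter has barycentric coordinates proportional to the opposite side lengths: (8 : 17 : 15).
Normalizing by 8+17+15 = 40 gives (1/5, 17/40, 3/8).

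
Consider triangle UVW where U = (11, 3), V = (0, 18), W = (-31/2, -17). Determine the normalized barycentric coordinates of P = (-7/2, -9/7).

Signed area of the reference triangle: [UVW] = ½·(11·(18−(-17)) + 0·(-17−3) + (-31/2)·(3−18)) = ½·(385 + 0 + 465/2) = 1235/4.
[PVW] = ½·((-7/2)·(18−(-17)) + 0·(-17−(-9/7)) + (-31/2)·(-9/7−18)) = ½·(-245/2 + 0 + 4185/14) = 1235/14, so the U-coordinate is (1235/14)/(1235/4) = 2/7.
[UPW] = ½·(11·(-9/7−(-17)) + (-7/2)·(-17−3) + (-31/2)·(3−(-9/7))) = ½·(1210/7 + 70 − 465/7) = 1235/14, so the V-coordinate is 2/7.
[UVP] = ½·(11·(18−(-9/7)) + 0·(-9/7−3) + (-7/2)·(3−18)) = ½·(1485/7 + 0 + 105/2) = 3705/28, so the W-coordinate is 3/7.

(2/7, 2/7, 3/7)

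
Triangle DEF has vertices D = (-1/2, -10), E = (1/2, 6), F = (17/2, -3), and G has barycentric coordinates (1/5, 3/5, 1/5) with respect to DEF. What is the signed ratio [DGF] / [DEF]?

The signed ratio [DGF]/[DEF] equals the barycentric coordinate of G at vertex E, which is 3/5.

3/5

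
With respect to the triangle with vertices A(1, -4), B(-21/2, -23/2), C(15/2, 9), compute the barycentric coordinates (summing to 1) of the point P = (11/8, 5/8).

Signed area of the reference triangle: [ABC] = ½·(1·(-23/2−9) + (-21/2)·(9−(-4)) + (15/2)·(-4−(-23/2))) = ½·(-41/2 − 273/2 + 225/4) = -403/8.
[PBC] = ½·((11/8)·(-23/2−9) + (-21/2)·(9−(5/8)) + (15/2)·(5/8−(-23/2))) = ½·(-451/16 − 1407/16 + 1455/16) = -403/32, so the A-coordinate is (-403/32)/(-403/8) = 1/4.
[APC] = ½·(1·(5/8−9) + (11/8)·(9−(-4)) + (15/2)·(-4−(5/8))) = ½·(-67/8 + 143/8 − 555/16) = -403/32, so the B-coordinate is 1/4.
[ABP] = ½·(1·(-23/2−(5/8)) + (-21/2)·(5/8−(-4)) + (11/8)·(-4−(-23/2))) = ½·(-97/8 − 777/16 + 165/16) = -403/16, so the C-coordinate is 1/2.

(1/4, 1/4, 1/2)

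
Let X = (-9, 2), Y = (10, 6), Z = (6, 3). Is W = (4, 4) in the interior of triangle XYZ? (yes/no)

Barycentric coordinates of W: (10/41, 17/41, 14/41).
The three coordinates are positive, positive, positive; a point is interior exactly when all three are positive.

yes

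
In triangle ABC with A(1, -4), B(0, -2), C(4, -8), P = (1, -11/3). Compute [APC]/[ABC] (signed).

1/2

[ABC] = ½·(1·(-2−(-8)) + 0·(-8−(-4)) + 4·(-4−(-2))) = ½·(6 + 0 − 8) = -1.
[APC] = ½·(1·(-11/3−(-8)) + 1·(-8−(-4)) + 4·(-4−(-11/3))) = ½·(13/3 − 4 − 4/3) = -1/2, so the ratio is (-1/2)/(-1) = 1/2.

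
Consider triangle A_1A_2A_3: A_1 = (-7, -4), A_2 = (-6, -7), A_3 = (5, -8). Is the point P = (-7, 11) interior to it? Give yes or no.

Barycentric coordinates of P: (197/32, -45/8, 15/32).
The three coordinates are positive, negative, positive; a point is interior exactly when all three are positive.

no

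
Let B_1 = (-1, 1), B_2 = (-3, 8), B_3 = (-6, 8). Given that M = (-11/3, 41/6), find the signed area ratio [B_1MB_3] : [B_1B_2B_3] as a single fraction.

1/2

[B_1B_2B_3] = ½·((-1)·(8−8) + (-3)·(8−1) + (-6)·(1−8)) = ½·(0 − 21 + 42) = 21/2.
[B_1MB_3] = ½·((-1)·(41/6−8) + (-11/3)·(8−1) + (-6)·(1−(41/6))) = ½·(7/6 − 77/3 + 35) = 21/4, so the ratio is (21/4)/(21/2) = 1/2.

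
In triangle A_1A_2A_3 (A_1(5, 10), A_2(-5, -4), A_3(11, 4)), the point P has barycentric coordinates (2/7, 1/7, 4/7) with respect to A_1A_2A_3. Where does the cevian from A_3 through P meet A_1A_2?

Line A_3P meets A_1A_2 where the A_3-coordinate vanishes; zeroing P's A_3-weight and renormalizing leaves A_1, A_2-weights 2/7 : 1/7 → (2/3, 1/3).
So Q = (2/3)·A_1 + (1/3)·A_2 = (5/3, 16/3).

(5/3, 16/3)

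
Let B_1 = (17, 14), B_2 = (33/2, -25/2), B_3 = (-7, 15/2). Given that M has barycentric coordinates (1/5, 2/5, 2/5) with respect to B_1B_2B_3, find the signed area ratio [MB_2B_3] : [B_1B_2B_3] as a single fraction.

1/5

The signed ratio [MB_2B_3]/[B_1B_2B_3] equals the barycentric coordinate of M at vertex B_1, which is 1/5.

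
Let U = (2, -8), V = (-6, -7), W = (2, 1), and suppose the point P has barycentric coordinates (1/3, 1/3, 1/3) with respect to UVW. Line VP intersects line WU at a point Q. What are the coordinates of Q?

(2, -7/2)

Line VP meets WU where the V-coordinate vanishes; zeroing P's V-weight and renormalizing leaves W, U-weights 1/3 : 1/3 → (1/2, 1/2).
So Q = (1/2)·W + (1/2)·U = (2, -7/2).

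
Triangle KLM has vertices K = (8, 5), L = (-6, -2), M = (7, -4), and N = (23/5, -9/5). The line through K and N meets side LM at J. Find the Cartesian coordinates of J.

Barycentric coordinates of N with respect to KLM: (1/5, 1/5, 3/5).
On side LM the K-coordinate is zero; dropping N's K-weight 1/5 and renormalizing the remaining 1/5 : 3/5 gives weights 1/4, 3/4 on L, M.
J = (1/4)·(-6, -2) + (3/4)·(7, -4) = (15/4, -7/2).

(15/4, -7/2)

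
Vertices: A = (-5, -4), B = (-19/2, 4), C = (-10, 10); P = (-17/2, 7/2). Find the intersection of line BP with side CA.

(-15/2, 3)

Barycentric coordinates of P with respect to ABC: (1/4, 1/2, 1/4).
On side CA the B-coordinate is zero; dropping P's B-weight 1/2 and renormalizing the remaining 1/4 : 1/4 gives weights 1/2, 1/2 on C, A.
Q = (1/2)·(-10, 10) + (1/2)·(-5, -4) = (-15/2, 3).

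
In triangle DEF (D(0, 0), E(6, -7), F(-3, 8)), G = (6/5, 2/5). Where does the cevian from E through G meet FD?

Barycentric coordinates of G with respect to DEF: (1/5, 2/5, 2/5).
On side FD the E-coordinate is zero; dropping G's E-weight 2/5 and renormalizing the remaining 2/5 : 1/5 gives weights 2/3, 1/3 on F, D.
H = (2/3)·(-3, 8) + (1/3)·(0, 0) = (-2, 16/3).

(-2, 16/3)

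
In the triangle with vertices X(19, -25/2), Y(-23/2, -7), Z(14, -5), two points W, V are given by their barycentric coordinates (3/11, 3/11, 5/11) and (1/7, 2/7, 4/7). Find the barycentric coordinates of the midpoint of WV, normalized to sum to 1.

Since both coordinate triples sum to 1, the midpoint's barycentrics are the componentwise average.
(3/11+1/7)/2 = 16/77; similarly 43/154 and 79/154.

(16/77, 43/154, 79/154)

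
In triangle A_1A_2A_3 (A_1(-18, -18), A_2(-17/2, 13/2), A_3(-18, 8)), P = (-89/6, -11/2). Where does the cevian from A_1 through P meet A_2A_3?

(-35/3, 7)

Barycentric coordinates of P with respect to A_1A_2A_3: (1/2, 1/3, 1/6).
On side A_2A_3 the A_1-coordinate is zero; dropping P's A_1-weight 1/2 and renormalizing the remaining 1/3 : 1/6 gives weights 2/3, 1/3 on A_2, A_3.
Q = (2/3)·(-17/2, 13/2) + (1/3)·(-18, 8) = (-35/3, 7).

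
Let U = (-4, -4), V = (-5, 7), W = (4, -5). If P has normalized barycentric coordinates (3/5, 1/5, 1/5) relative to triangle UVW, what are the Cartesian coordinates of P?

(-13/5, -2)

P = (3/5)·U + (1/5)·V + (1/5)·W.
x-coordinate: (3/5)·(-4) + (1/5)·(-5) + (1/5)·4 = -13/5.
y-coordinate: (3/5)·(-4) + (1/5)·7 + (1/5)·(-5) = -2.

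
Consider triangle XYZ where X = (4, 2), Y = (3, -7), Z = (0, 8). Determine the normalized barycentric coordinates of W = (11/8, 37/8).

(1/4, 1/8, 5/8)

Signed area of the reference triangle: [XYZ] = ½·(4·(-7−8) + 3·(8−2) + 0·(2−(-7))) = ½·(-60 + 18 + 0) = -21.
[WYZ] = ½·((11/8)·(-7−8) + 3·(8−(37/8)) + 0·(37/8−(-7))) = ½·(-165/8 + 81/8 + 0) = -21/4, so the X-coordinate is (-21/4)/(-21) = 1/4.
[XWZ] = ½·(4·(37/8−8) + (11/8)·(8−2) + 0·(2−(37/8))) = ½·(-27/2 + 33/4 + 0) = -21/8, so the Y-coordinate is 1/8.
[XYW] = ½·(4·(-7−(37/8)) + 3·(37/8−2) + (11/8)·(2−(-7))) = ½·(-93/2 + 63/8 + 99/8) = -105/8, so the Z-coordinate is 5/8.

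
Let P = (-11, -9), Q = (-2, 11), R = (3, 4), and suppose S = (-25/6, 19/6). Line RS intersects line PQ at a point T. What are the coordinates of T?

Barycentric coordinates of S with respect to PQR: (1/3, 1/2, 1/6).
On side PQ the R-coordinate is zero; dropping S's R-weight 1/6 and renormalizing the remaining 1/3 : 1/2 gives weights 2/5, 3/5 on P, Q.
T = (2/5)·(-11, -9) + (3/5)·(-2, 11) = (-28/5, 3).

(-28/5, 3)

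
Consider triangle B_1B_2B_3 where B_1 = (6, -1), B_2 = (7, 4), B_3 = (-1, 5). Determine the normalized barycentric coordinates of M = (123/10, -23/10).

(11/10, 7/10, -4/5)

Signed area of the reference triangle: [B_1B_2B_3] = ½·(6·(4−5) + 7·(5−(-1)) + (-1)·(-1−4)) = ½·(-6 + 42 + 5) = 41/2.
[MB_2B_3] = ½·((123/10)·(4−5) + 7·(5−(-23/10)) + (-1)·(-23/10−4)) = ½·(-123/10 + 511/10 + 63/10) = 451/20, so the B_1-coordinate is (451/20)/(41/2) = 11/10.
[B_1MB_3] = ½·(6·(-23/10−5) + (123/10)·(5−(-1)) + (-1)·(-1−(-23/10))) = ½·(-219/5 + 369/5 − 13/10) = 287/20, so the B_2-coordinate is 7/10.
[B_1B_2M] = ½·(6·(4−(-23/10)) + 7·(-23/10−(-1)) + (123/10)·(-1−4)) = ½·(189/5 − 91/10 − 123/2) = -82/5, so the B_3-coordinate is -4/5.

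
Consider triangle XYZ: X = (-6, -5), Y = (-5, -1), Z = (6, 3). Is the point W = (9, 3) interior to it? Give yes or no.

Barycentric coordinates of W: (3/10, -3/5, 13/10).
The three coordinates are positive, negative, positive; a point is interior exactly when all three are positive.

no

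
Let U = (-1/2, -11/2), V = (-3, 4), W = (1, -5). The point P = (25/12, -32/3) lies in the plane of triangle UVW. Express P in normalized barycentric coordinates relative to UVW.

(5/6, -7/12, 3/4)

Signed area of the reference triangle: [UVW] = ½·((-1/2)·(4−(-5)) + (-3)·(-5−(-11/2)) + 1·(-11/2−4)) = ½·(-9/2 − 3/2 − 19/2) = -31/4.
[PVW] = ½·((25/12)·(4−(-5)) + (-3)·(-5−(-32/3)) + 1·(-32/3−4)) = ½·(75/4 − 17 − 44/3) = -155/24, so the U-coordinate is (-155/24)/(-31/4) = 5/6.
[UPW] = ½·((-1/2)·(-32/3−(-5)) + (25/12)·(-5−(-11/2)) + 1·(-11/2−(-32/3))) = ½·(17/6 + 25/24 + 31/6) = 217/48, so the V-coordinate is -7/12.
[UVP] = ½·((-1/2)·(4−(-32/3)) + (-3)·(-32/3−(-11/2)) + (25/12)·(-11/2−4)) = ½·(-22/3 + 31/2 − 475/24) = -93/16, so the W-coordinate is 3/4.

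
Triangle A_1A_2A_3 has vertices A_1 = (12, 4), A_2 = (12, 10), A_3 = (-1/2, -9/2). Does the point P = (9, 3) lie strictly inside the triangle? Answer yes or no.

Barycentric coordinates of P: (44/75, 13/75, 6/25).
The three coordinates are positive, positive, positive; a point is interior exactly when all three are positive.

yes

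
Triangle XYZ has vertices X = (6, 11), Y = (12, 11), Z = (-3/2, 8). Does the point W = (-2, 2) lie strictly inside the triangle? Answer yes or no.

no

Barycentric coordinates of W: (-53/12, 29/12, 3).
The three coordinates are negative, positive, positive; a point is interior exactly when all three are positive.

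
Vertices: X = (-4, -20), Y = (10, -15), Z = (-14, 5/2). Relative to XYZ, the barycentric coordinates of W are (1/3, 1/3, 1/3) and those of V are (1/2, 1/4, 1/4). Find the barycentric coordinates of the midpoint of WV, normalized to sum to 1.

Since both coordinate triples sum to 1, the midpoint's barycentrics are the componentwise average.
(1/3+1/2)/2 = 5/12; similarly 7/24 and 7/24.

(5/12, 7/24, 7/24)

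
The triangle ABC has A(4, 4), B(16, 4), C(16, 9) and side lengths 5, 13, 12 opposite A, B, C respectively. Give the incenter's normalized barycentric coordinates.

The incenter has barycentric coordinates proportional to the opposite side lengths: (5 : 13 : 12).
Normalizing by 5+13+12 = 30 gives (1/6, 13/30, 2/5).

(1/6, 13/30, 2/5)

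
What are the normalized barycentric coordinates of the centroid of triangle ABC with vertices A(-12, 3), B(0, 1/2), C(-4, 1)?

The centroid is the average of the vertices, so each weight is 1/3.

(1/3, 1/3, 1/3)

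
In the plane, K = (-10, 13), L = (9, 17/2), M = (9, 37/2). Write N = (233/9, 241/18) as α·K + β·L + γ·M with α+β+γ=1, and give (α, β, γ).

(-8/9, 1, 8/9)

Signed area of the reference triangle: [KLM] = ½·((-10)·(17/2−(37/2)) + 9·(37/2−13) + 9·(13−(17/2))) = ½·(100 + 99/2 + 81/2) = 95.
[NLM] = ½·((233/9)·(17/2−(37/2)) + 9·(37/2−(241/18)) + 9·(241/18−(17/2))) = ½·(-2330/9 + 46 + 44) = -760/9, so the K-coordinate is (-760/9)/95 = -8/9.
[KNM] = ½·((-10)·(241/18−(37/2)) + (233/9)·(37/2−13) + 9·(13−(241/18))) = ½·(460/9 + 2563/18 − 7/2) = 95, so the L-coordinate is 1.
[KLN] = ½·((-10)·(17/2−(241/18)) + 9·(241/18−13) + (233/9)·(13−(17/2))) = ½·(440/9 + 7/2 + 233/2) = 760/9, so the M-coordinate is 8/9.
Check: -8/9 + 1 + 8/9 = 1.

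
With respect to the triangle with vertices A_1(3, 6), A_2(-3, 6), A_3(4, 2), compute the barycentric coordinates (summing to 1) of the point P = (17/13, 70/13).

(7/13, 4/13, 2/13)

Signed area of the reference triangle: [A_1A_2A_3] = ½·(3·(6−2) + (-3)·(2−6) + 4·(6−6)) = ½·(12 + 12 + 0) = 12.
[PA_2A_3] = ½·((17/13)·(6−2) + (-3)·(2−(70/13)) + 4·(70/13−6)) = ½·(68/13 + 132/13 − 32/13) = 84/13, so the A_1-coordinate is (84/13)/12 = 7/13.
[A_1PA_3] = ½·(3·(70/13−2) + (17/13)·(2−6) + 4·(6−(70/13))) = ½·(132/13 − 68/13 + 32/13) = 48/13, so the A_2-coordinate is 4/13.
[A_1A_2P] = ½·(3·(6−(70/13)) + (-3)·(70/13−6) + (17/13)·(6−6)) = ½·(24/13 + 24/13 + 0) = 24/13, so the A_3-coordinate is 2/13.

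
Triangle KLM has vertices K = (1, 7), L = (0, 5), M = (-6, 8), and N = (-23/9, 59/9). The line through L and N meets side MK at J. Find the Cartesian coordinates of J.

Barycentric coordinates of N with respect to KLM: (1/9, 4/9, 4/9).
On side MK the L-coordinate is zero; dropping N's L-weight 4/9 and renormalizing the remaining 4/9 : 1/9 gives weights 4/5, 1/5 on M, K.
J = (4/5)·(-6, 8) + (1/5)·(1, 7) = (-23/5, 39/5).

(-23/5, 39/5)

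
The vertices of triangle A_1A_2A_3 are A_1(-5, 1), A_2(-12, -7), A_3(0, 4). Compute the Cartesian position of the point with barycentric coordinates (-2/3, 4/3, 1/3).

(-38/3, -26/3)

P = (-2/3)·A_1 + (4/3)·A_2 + (1/3)·A_3.
x-coordinate: (-2/3)·(-5) + (4/3)·(-12) + (1/3)·0 = -38/3.
y-coordinate: (-2/3)·1 + (4/3)·(-7) + (1/3)·4 = -26/3.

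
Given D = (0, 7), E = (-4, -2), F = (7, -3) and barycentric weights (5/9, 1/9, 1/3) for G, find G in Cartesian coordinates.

G = (5/9)·D + (1/9)·E + (1/3)·F.
x-coordinate: (5/9)·0 + (1/9)·(-4) + (1/3)·7 = 17/9.
y-coordinate: (5/9)·7 + (1/9)·(-2) + (1/3)·(-3) = 8/3.

(17/9, 8/3)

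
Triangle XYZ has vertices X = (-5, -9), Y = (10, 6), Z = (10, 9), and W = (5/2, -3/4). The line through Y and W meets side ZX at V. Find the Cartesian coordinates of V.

Barycentric coordinates of W with respect to XYZ: (1/2, 1/4, 1/4).
On side ZX the Y-coordinate is zero; dropping W's Y-weight 1/4 and renormalizing the remaining 1/4 : 1/2 gives weights 1/3, 2/3 on Z, X.
V = (1/3)·(10, 9) + (2/3)·(-5, -9) = (0, -3).

(0, -3)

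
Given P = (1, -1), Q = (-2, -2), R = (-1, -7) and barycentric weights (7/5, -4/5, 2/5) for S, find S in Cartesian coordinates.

(13/5, -13/5)

S = (7/5)·P + (-4/5)·Q + (2/5)·R.
x-coordinate: (7/5)·1 + (-4/5)·(-2) + (2/5)·(-1) = 13/5.
y-coordinate: (7/5)·(-1) + (-4/5)·(-2) + (2/5)·(-7) = -13/5.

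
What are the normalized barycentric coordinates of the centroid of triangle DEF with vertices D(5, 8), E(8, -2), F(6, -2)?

(1/3, 1/3, 1/3)

The centroid is the average of the vertices, so each weight is 1/3.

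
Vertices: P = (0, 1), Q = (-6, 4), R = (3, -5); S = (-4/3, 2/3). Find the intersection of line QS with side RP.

Barycentric coordinates of S with respect to PQR: (4/9, 1/3, 2/9).
On side RP the Q-coordinate is zero; dropping S's Q-weight 1/3 and renormalizing the remaining 2/9 : 4/9 gives weights 1/3, 2/3 on R, P.
T = (1/3)·(3, -5) + (2/3)·(0, 1) = (1, -1).

(1, -1)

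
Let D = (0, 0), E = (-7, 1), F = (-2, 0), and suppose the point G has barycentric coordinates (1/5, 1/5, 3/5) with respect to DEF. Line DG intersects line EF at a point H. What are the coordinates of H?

(-13/4, 1/4)

Line DG meets EF where the D-coordinate vanishes; zeroing G's D-weight and renormalizing leaves E, F-weights 1/5 : 3/5 → (1/4, 3/4).
So H = (1/4)·E + (3/4)·F = (-13/4, 1/4).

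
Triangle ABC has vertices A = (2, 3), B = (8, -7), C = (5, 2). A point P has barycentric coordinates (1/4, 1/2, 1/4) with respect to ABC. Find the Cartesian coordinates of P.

P = (1/4)·A + (1/2)·B + (1/4)·C.
x-coordinate: (1/4)·2 + (1/2)·8 + (1/4)·5 = 23/4.
y-coordinate: (1/4)·3 + (1/2)·(-7) + (1/4)·2 = -9/4.

(23/4, -9/4)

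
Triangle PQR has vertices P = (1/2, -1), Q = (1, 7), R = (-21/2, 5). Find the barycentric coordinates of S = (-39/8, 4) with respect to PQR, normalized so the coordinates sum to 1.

(1/4, 1/4, 1/2)

Signed area of the reference triangle: [PQR] = ½·((1/2)·(7−5) + 1·(5−(-1)) + (-21/2)·(-1−7)) = ½·(1 + 6 + 84) = 91/2.
[SQR] = ½·((-39/8)·(7−5) + 1·(5−4) + (-21/2)·(4−7)) = ½·(-39/4 + 1 + 63/2) = 91/8, so the P-coordinate is (91/8)/(91/2) = 1/4.
[PSR] = ½·((1/2)·(4−5) + (-39/8)·(5−(-1)) + (-21/2)·(-1−4)) = ½·(-1/2 − 117/4 + 105/2) = 91/8, so the Q-coordinate is 1/4.
[PQS] = ½·((1/2)·(7−4) + 1·(4−(-1)) + (-39/8)·(-1−7)) = ½·(3/2 + 5 + 39) = 91/4, so the R-coordinate is 1/2.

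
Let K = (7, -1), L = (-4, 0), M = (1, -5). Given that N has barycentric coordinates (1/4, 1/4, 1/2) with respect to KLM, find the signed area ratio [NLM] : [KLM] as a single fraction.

The signed ratio [NLM]/[KLM] equals the barycentric coordinate of N at vertex K, which is 1/4.

1/4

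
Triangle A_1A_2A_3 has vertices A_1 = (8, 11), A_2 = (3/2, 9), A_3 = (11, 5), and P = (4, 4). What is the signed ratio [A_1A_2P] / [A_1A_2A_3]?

[A_1A_2A_3] = ½·(8·(9−5) + (3/2)·(5−11) + 11·(11−9)) = ½·(32 − 9 + 22) = 45/2.
[A_1A_2P] = ½·(8·(9−4) + (3/2)·(4−11) + 4·(11−9)) = ½·(40 − 21/2 + 8) = 75/4, so the ratio is (75/4)/(45/2) = 5/6.

5/6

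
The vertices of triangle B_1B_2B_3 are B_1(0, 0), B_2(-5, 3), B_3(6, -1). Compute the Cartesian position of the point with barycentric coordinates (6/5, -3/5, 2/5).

(27/5, -11/5)

M = (6/5)·B_1 + (-3/5)·B_2 + (2/5)·B_3.
x-coordinate: (6/5)·0 + (-3/5)·(-5) + (2/5)·6 = 27/5.
y-coordinate: (6/5)·0 + (-3/5)·3 + (2/5)·(-1) = -11/5.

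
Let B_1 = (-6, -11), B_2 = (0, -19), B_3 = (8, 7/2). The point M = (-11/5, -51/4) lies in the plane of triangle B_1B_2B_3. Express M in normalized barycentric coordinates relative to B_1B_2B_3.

(1/2, 2/5, 1/10)

Signed area of the reference triangle: [B_1B_2B_3] = ½·((-6)·(-19−(7/2)) + 0·(7/2−(-11)) + 8·(-11−(-19))) = ½·(135 + 0 + 64) = 199/2.
[MB_2B_3] = ½·((-11/5)·(-19−(7/2)) + 0·(7/2−(-51/4)) + 8·(-51/4−(-19))) = ½·(99/2 + 0 + 50) = 199/4, so the B_1-coordinate is (199/4)/(199/2) = 1/2.
[B_1MB_3] = ½·((-6)·(-51/4−(7/2)) + (-11/5)·(7/2−(-11)) + 8·(-11−(-51/4))) = ½·(195/2 − 319/10 + 14) = 199/5, so the B_2-coordinate is 2/5.
[B_1B_2M] = ½·((-6)·(-19−(-51/4)) + 0·(-51/4−(-11)) + (-11/5)·(-11−(-19))) = ½·(75/2 + 0 − 88/5) = 199/20, so the B_3-coordinate is 1/10.
Check: 1/2 + 2/5 + 1/10 = 1.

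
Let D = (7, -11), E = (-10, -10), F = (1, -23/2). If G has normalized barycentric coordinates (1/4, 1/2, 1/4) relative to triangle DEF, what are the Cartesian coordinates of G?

(-3, -85/8)

G = (1/4)·D + (1/2)·E + (1/4)·F.
x-coordinate: (1/4)·7 + (1/2)·(-10) + (1/4)·1 = -3.
y-coordinate: (1/4)·(-11) + (1/2)·(-10) + (1/4)·(-23/2) = -85/8.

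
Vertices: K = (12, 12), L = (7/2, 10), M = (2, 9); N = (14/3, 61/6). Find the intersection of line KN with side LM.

(16/5, 49/5)

Barycentric coordinates of N with respect to KLM: (1/6, 2/3, 1/6).
On side LM the K-coordinate is zero; dropping N's K-weight 1/6 and renormalizing the remaining 2/3 : 1/6 gives weights 4/5, 1/5 on L, M.
J = (4/5)·(7/2, 10) + (1/5)·(2, 9) = (16/5, 49/5).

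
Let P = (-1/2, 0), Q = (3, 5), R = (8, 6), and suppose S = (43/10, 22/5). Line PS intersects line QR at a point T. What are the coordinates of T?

Barycentric coordinates of S with respect to PQR: (1/5, 2/5, 2/5).
On side QR the P-coordinate is zero; dropping S's P-weight 1/5 and renormalizing the remaining 2/5 : 2/5 gives weights 1/2, 1/2 on Q, R.
T = (1/2)·(3, 5) + (1/2)·(8, 6) = (11/2, 11/2).

(11/2, 11/2)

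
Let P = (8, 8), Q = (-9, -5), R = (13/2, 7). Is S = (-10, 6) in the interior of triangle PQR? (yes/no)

no

Barycentric coordinates of S: (-73, -6, 80).
The three coordinates are negative, negative, positive; a point is interior exactly when all three are positive.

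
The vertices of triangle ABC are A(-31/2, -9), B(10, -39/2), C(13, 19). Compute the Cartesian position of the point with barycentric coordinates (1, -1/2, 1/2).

(-14, 41/4)

P = 1·A + (-1/2)·B + (1/2)·C.
x-coordinate: 1·(-31/2) + (-1/2)·10 + (1/2)·13 = -14.
y-coordinate: 1·(-9) + (-1/2)·(-39/2) + (1/2)·19 = 41/4.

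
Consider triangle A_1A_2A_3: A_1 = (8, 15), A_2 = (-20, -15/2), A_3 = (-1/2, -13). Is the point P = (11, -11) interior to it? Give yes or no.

Barycentric coordinates of P: (409/2371, -1220/2371, 3182/2371).
The three coordinates are positive, negative, positive; a point is interior exactly when all three are positive.

no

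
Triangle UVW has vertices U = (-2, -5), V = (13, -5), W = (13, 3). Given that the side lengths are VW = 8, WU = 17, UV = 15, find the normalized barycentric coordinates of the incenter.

The incenter has barycentric coordinates proportional to the opposite side lengths: (8 : 17 : 15).
Normalizing by 8+17+15 = 40 gives (1/5, 17/40, 3/8).

(1/5, 17/40, 3/8)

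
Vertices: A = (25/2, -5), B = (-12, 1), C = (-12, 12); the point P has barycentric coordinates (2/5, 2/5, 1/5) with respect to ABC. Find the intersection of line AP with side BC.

Line AP meets BC where the A-coordinate vanishes; zeroing P's A-weight and renormalizing leaves B, C-weights 2/5 : 1/5 → (2/3, 1/3).
So Q = (2/3)·B + (1/3)·C = (-12, 14/3).

(-12, 14/3)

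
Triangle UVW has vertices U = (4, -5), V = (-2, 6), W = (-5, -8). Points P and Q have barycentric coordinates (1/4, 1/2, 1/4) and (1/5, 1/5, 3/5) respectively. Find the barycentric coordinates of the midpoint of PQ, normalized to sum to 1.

Since both coordinate triples sum to 1, the midpoint's barycentrics are the componentwise average.
(1/4+1/5)/2 = 9/40; similarly 7/20 and 17/40.

(9/40, 7/20, 17/40)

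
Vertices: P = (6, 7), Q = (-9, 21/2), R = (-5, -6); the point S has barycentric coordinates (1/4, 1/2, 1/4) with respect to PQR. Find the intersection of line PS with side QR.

Line PS meets QR where the P-coordinate vanishes; zeroing S's P-weight and renormalizing leaves Q, R-weights 1/2 : 1/4 → (2/3, 1/3).
So T = (2/3)·Q + (1/3)·R = (-23/3, 5).

(-23/3, 5)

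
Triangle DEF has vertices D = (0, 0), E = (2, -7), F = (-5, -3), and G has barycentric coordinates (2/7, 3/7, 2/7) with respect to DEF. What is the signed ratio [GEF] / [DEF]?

The signed ratio [GEF]/[DEF] equals the barycentric coordinate of G at vertex D, which is 2/7.

2/7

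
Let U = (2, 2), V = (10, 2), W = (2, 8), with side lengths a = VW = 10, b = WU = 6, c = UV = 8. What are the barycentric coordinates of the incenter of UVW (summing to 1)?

(5/12, 1/4, 1/3)

The incenter has barycentric coordinates proportional to the opposite side lengths: (10 : 6 : 8).
Normalizing by 10+6+8 = 24 gives (5/12, 1/4, 1/3).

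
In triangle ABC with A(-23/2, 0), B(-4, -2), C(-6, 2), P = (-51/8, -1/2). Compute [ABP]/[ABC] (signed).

1/4

[ABC] = ½·((-23/2)·(-2−2) + (-4)·(2−0) + (-6)·(0−(-2))) = ½·(46 − 8 − 12) = 13.
[ABP] = ½·((-23/2)·(-2−(-1/2)) + (-4)·(-1/2−0) + (-51/8)·(0−(-2))) = ½·(69/4 + 2 − 51/4) = 13/4, so the ratio is (13/4)/13 = 1/4.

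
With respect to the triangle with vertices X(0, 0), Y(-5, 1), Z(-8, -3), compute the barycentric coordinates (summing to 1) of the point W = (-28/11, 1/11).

(6/11, 4/11, 1/11)

Signed area of the reference triangle: [XYZ] = ½·(0·(1−(-3)) + (-5)·(-3−0) + (-8)·(0−1)) = ½·(0 + 15 + 8) = 23/2.
[WYZ] = ½·((-28/11)·(1−(-3)) + (-5)·(-3−(1/11)) + (-8)·(1/11−1)) = ½·(-112/11 + 170/11 + 80/11) = 69/11, so the X-coordinate is (69/11)/(23/2) = 6/11.
[XWZ] = ½·(0·(1/11−(-3)) + (-28/11)·(-3−0) + (-8)·(0−(1/11))) = ½·(0 + 84/11 + 8/11) = 46/11, so the Y-coordinate is 4/11.
[XYW] = ½·(0·(1−(1/11)) + (-5)·(1/11−0) + (-28/11)·(0−1)) = ½·(0 − 5/11 + 28/11) = 23/22, so the Z-coordinate is 1/11.
Check: 6/11 + 4/11 + 1/11 = 1.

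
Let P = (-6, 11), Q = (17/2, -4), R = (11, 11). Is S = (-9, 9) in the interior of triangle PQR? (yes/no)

Barycentric coordinates of S: (59/51, 2/15, -74/255).
The three coordinates are positive, positive, negative; a point is interior exactly when all three are positive.

no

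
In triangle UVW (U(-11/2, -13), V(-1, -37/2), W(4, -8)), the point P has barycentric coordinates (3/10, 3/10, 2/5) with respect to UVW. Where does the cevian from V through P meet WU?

Line VP meets WU where the V-coordinate vanishes; zeroing P's V-weight and renormalizing leaves W, U-weights 2/5 : 3/10 → (4/7, 3/7).
So Q = (4/7)·W + (3/7)·U = (-1/14, -71/7).

(-1/14, -71/7)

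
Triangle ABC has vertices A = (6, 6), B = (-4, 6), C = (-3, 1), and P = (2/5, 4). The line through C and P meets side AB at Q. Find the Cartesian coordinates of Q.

Barycentric coordinates of P with respect to ABC: (2/5, 1/5, 2/5).
On side AB the C-coordinate is zero; dropping P's C-weight 2/5 and renormalizing the remaining 2/5 : 1/5 gives weights 2/3, 1/3 on A, B.
Q = (2/3)·(6, 6) + (1/3)·(-4, 6) = (8/3, 6).

(8/3, 6)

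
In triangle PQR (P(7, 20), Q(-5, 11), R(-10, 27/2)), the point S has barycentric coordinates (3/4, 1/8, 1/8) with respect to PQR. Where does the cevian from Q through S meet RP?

(32/7, 267/14)

Line QS meets RP where the Q-coordinate vanishes; zeroing S's Q-weight and renormalizing leaves R, P-weights 1/8 : 3/4 → (1/7, 6/7).
So T = (1/7)·R + (6/7)·P = (32/7, 267/14).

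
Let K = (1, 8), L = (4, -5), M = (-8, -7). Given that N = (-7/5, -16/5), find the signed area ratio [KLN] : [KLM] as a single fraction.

[KLM] = ½·(1·(-5−(-7)) + 4·(-7−8) + (-8)·(8−(-5))) = ½·(2 − 60 − 104) = -81.
[KLN] = ½·(1·(-5−(-16/5)) + 4·(-16/5−8) + (-7/5)·(8−(-5))) = ½·(-9/5 − 224/5 − 91/5) = -162/5, so the ratio is (-162/5)/(-81) = 2/5.

2/5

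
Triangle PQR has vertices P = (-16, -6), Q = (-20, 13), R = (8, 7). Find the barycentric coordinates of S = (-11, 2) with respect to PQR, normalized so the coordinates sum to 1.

Signed area of the reference triangle: [PQR] = ½·((-16)·(13−7) + (-20)·(7−(-6)) + 8·(-6−13)) = ½·(-96 − 260 − 152) = -254.
[SQR] = ½·((-11)·(13−7) + (-20)·(7−2) + 8·(2−13)) = ½·(-66 − 100 − 88) = -127, so the P-coordinate is (-127)/(-254) = 1/2.
[PSR] = ½·((-16)·(2−7) + (-11)·(7−(-6)) + 8·(-6−2)) = ½·(80 − 143 − 64) = -127/2, so the Q-coordinate is 1/4.
[PQS] = ½·((-16)·(13−2) + (-20)·(2−(-6)) + (-11)·(-6−13)) = ½·(-176 − 160 + 209) = -127/2, so the R-coordinate is 1/4.

(1/2, 1/4, 1/4)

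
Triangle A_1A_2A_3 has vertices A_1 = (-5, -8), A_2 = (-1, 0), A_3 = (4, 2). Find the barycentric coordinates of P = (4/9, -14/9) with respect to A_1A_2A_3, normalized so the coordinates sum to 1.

(1/3, 1/9, 5/9)

Signed area of the reference triangle: [A_1A_2A_3] = ½·((-5)·(0−2) + (-1)·(2−(-8)) + 4·(-8−0)) = ½·(10 − 10 − 32) = -16.
[PA_2A_3] = ½·((4/9)·(0−2) + (-1)·(2−(-14/9)) + 4·(-14/9−0)) = ½·(-8/9 − 32/9 − 56/9) = -16/3, so the A_1-coordinate is (-16/3)/(-16) = 1/3.
[A_1PA_3] = ½·((-5)·(-14/9−2) + (4/9)·(2−(-8)) + 4·(-8−(-14/9))) = ½·(160/9 + 40/9 − 232/9) = -16/9, so the A_2-coordinate is 1/9.
[A_1A_2P] = ½·((-5)·(0−(-14/9)) + (-1)·(-14/9−(-8)) + (4/9)·(-8−0)) = ½·(-70/9 − 58/9 − 32/9) = -80/9, so the A_3-coordinate is 5/9.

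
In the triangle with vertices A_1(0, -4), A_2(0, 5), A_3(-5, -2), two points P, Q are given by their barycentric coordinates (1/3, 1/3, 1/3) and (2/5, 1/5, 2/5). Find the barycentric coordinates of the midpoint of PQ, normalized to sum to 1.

Since both coordinate triples sum to 1, the midpoint's barycentrics are the componentwise average.
(1/3+2/5)/2 = 11/30; similarly 4/15 and 11/30.

(11/30, 4/15, 11/30)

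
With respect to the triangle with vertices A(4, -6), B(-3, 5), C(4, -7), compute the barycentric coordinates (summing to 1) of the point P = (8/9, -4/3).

(1/3, 4/9, 2/9)

Signed area of the reference triangle: [ABC] = ½·(4·(5−(-7)) + (-3)·(-7−(-6)) + 4·(-6−5)) = ½·(48 + 3 − 44) = 7/2.
[PBC] = ½·((8/9)·(5−(-7)) + (-3)·(-7−(-4/3)) + 4·(-4/3−5)) = ½·(32/3 + 17 − 76/3) = 7/6, so the A-coordinate is (7/6)/(7/2) = 1/3.
[APC] = ½·(4·(-4/3−(-7)) + (8/9)·(-7−(-6)) + 4·(-6−(-4/3))) = ½·(68/3 − 8/9 − 56/3) = 14/9, so the B-coordinate is 4/9.
[ABP] = ½·(4·(5−(-4/3)) + (-3)·(-4/3−(-6)) + (8/9)·(-6−5)) = ½·(76/3 − 14 − 88/9) = 7/9, so the C-coordinate is 2/9.
Check: 1/3 + 4/9 + 2/9 = 1.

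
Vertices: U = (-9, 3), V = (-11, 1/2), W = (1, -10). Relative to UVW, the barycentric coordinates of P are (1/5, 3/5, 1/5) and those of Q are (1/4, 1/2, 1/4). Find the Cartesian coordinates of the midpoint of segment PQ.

Barycentric coordinates of the midpoint are the average: (9/40, 11/20, 9/40).
Converting: (9/40)·U + (11/20)·V + (9/40)·W = (-157/20, -13/10).

(-157/20, -13/10)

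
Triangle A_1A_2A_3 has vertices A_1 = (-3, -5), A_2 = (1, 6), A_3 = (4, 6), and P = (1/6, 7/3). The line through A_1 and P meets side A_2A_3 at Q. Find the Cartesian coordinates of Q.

(7/4, 6)

Barycentric coordinates of P with respect to A_1A_2A_3: (1/3, 1/2, 1/6).
On side A_2A_3 the A_1-coordinate is zero; dropping P's A_1-weight 1/3 and renormalizing the remaining 1/2 : 1/6 gives weights 3/4, 1/4 on A_2, A_3.
Q = (3/4)·(1, 6) + (1/4)·(4, 6) = (7/4, 6).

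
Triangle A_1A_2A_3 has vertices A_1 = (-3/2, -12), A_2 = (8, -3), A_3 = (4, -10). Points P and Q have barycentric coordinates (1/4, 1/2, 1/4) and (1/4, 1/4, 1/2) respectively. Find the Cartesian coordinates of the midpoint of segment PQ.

Barycentric coordinates of the midpoint are the average: (1/4, 3/8, 3/8).
Converting: (1/4)·A_1 + (3/8)·A_2 + (3/8)·A_3 = (33/8, -63/8).

(33/8, -63/8)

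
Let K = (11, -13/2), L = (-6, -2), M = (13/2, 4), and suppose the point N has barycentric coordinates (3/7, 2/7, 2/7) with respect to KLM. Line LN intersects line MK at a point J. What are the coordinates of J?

Line LN meets MK where the L-coordinate vanishes; zeroing N's L-weight and renormalizing leaves M, K-weights 2/7 : 3/7 → (2/5, 3/5).
So J = (2/5)·M + (3/5)·K = (46/5, -23/10).

(46/5, -23/10)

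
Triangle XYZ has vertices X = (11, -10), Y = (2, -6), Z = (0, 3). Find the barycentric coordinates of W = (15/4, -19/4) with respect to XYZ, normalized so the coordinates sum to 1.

Signed area of the reference triangle: [XYZ] = ½·(11·(-6−3) + 2·(3−(-10)) + 0·(-10−(-6))) = ½·(-99 + 26 + 0) = -73/2.
[WYZ] = ½·((15/4)·(-6−3) + 2·(3−(-19/4)) + 0·(-19/4−(-6))) = ½·(-135/4 + 31/2 + 0) = -73/8, so the X-coordinate is (-73/8)/(-73/2) = 1/4.
[XWZ] = ½·(11·(-19/4−3) + (15/4)·(3−(-10)) + 0·(-10−(-19/4))) = ½·(-341/4 + 195/4 + 0) = -73/4, so the Y-coordinate is 1/2.
[XYW] = ½·(11·(-6−(-19/4)) + 2·(-19/4−(-10)) + (15/4)·(-10−(-6))) = ½·(-55/4 + 21/2 − 15) = -73/8, so the Z-coordinate is 1/4.
Check: 1/4 + 1/2 + 1/4 = 1.

(1/4, 1/2, 1/4)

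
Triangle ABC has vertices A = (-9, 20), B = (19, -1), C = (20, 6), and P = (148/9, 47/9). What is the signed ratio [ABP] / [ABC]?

[ABC] = ½·((-9)·(-1−6) + 19·(6−20) + 20·(20−(-1))) = ½·(63 − 266 + 420) = 217/2.
[ABP] = ½·((-9)·(-1−(47/9)) + 19·(47/9−20) + (148/9)·(20−(-1))) = ½·(56 − 2527/9 + 1036/3) = 1085/18, so the ratio is (1085/18)/(217/2) = 5/9.

5/9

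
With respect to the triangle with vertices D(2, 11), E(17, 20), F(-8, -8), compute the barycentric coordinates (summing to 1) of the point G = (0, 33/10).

Signed area of the reference triangle: [DEF] = ½·(2·(20−(-8)) + 17·(-8−11) + (-8)·(11−20)) = ½·(56 − 323 + 72) = -195/2.
[GEF] = ½·(0·(20−(-8)) + 17·(-8−(33/10)) + (-8)·(33/10−20)) = ½·(0 − 1921/10 + 668/5) = -117/4, so the D-coordinate is (-117/4)/(-195/2) = 3/10.
[DGF] = ½·(2·(33/10−(-8)) + 0·(-8−11) + (-8)·(11−(33/10))) = ½·(113/5 + 0 − 308/5) = -39/2, so the E-coordinate is 1/5.
[DEG] = ½·(2·(20−(33/10)) + 17·(33/10−11) + 0·(11−20)) = ½·(167/5 − 1309/10 + 0) = -195/4, so the F-coordinate is 1/2.
Check: 3/10 + 1/5 + 1/2 = 1.

(3/10, 1/5, 1/2)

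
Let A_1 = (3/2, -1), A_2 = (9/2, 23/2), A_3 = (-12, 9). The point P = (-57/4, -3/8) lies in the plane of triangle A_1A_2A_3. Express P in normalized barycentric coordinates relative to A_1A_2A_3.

(3/4, -3/4, 1)

Signed area of the reference triangle: [A_1A_2A_3] = ½·((3/2)·(23/2−9) + (9/2)·(9−(-1)) + (-12)·(-1−(23/2))) = ½·(15/4 + 45 + 150) = 795/8.
[PA_2A_3] = ½·((-57/4)·(23/2−9) + (9/2)·(9−(-3/8)) + (-12)·(-3/8−(23/2))) = ½·(-285/8 + 675/16 + 285/2) = 2385/32, so the A_1-coordinate is (2385/32)/(795/8) = 3/4.
[A_1PA_3] = ½·((3/2)·(-3/8−9) + (-57/4)·(9−(-1)) + (-12)·(-1−(-3/8))) = ½·(-225/16 − 285/2 + 15/2) = -2385/32, so the A_2-coordinate is -3/4.
[A_1A_2P] = ½·((3/2)·(23/2−(-3/8)) + (9/2)·(-3/8−(-1)) + (-57/4)·(-1−(23/2))) = ½·(285/16 + 45/16 + 1425/8) = 795/8, so the A_3-coordinate is 1.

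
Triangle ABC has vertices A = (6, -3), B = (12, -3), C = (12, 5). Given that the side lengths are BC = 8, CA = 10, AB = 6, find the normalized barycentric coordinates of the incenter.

(1/3, 5/12, 1/4)

The incenter has barycentric coordinates proportional to the opposite side lengths: (8 : 10 : 6).
Normalizing by 8+10+6 = 24 gives (1/3, 5/12, 1/4).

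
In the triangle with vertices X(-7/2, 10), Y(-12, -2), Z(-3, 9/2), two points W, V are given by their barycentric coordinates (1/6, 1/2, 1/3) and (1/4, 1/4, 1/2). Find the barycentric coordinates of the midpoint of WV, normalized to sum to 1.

(5/24, 3/8, 5/12)

Since both coordinate triples sum to 1, the midpoint's barycentrics are the componentwise average.
(1/6+1/4)/2 = 5/24; similarly 3/8 and 5/12.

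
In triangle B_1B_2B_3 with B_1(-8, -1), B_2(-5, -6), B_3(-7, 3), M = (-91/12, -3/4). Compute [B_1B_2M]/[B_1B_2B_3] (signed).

[B_1B_2B_3] = ½·((-8)·(-6−3) + (-5)·(3−(-1)) + (-7)·(-1−(-6))) = ½·(72 − 20 − 35) = 17/2.
[B_1B_2M] = ½·((-8)·(-6−(-3/4)) + (-5)·(-3/4−(-1)) + (-91/12)·(-1−(-6))) = ½·(42 − 5/4 − 455/12) = 17/12, so the ratio is (17/12)/(17/2) = 1/6.

1/6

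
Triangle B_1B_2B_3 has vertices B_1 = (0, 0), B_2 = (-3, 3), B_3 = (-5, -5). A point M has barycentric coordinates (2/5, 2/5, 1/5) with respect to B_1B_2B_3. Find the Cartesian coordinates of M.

M = (2/5)·B_1 + (2/5)·B_2 + (1/5)·B_3.
x-coordinate: (2/5)·0 + (2/5)·(-3) + (1/5)·(-5) = -11/5.
y-coordinate: (2/5)·0 + (2/5)·3 + (1/5)·(-5) = 1/5.

(-11/5, 1/5)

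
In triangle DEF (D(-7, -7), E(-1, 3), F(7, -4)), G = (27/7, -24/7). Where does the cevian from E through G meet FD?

Barycentric coordinates of G with respect to DEF: (1/7, 1/7, 5/7).
On side FD the E-coordinate is zero; dropping G's E-weight 1/7 and renormalizing the remaining 5/7 : 1/7 gives weights 5/6, 1/6 on F, D.
H = (5/6)·(7, -4) + (1/6)·(-7, -7) = (14/3, -9/2).

(14/3, -9/2)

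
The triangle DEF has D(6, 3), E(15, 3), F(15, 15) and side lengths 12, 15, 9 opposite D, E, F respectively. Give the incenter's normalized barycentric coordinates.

The incenter has barycentric coordinates proportional to the opposite side lengths: (12 : 15 : 9).
Normalizing by 12+15+9 = 36 gives (1/3, 5/12, 1/4).

(1/3, 5/12, 1/4)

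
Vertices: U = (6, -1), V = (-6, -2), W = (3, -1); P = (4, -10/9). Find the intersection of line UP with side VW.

Barycentric coordinates of P with respect to UVW: (2/3, 1/9, 2/9).
On side VW the U-coordinate is zero; dropping P's U-weight 2/3 and renormalizing the remaining 1/9 : 2/9 gives weights 1/3, 2/3 on V, W.
Q = (1/3)·(-6, -2) + (2/3)·(3, -1) = (0, -4/3).

(0, -4/3)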